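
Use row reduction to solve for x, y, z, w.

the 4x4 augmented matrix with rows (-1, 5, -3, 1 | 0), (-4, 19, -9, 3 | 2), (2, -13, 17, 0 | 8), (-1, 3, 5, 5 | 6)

Forward elimination on [A|b]:
R2 <- R2 - (4)*R1:  [  0  -1   3  -1   2 ]
R3 <- R3 - (-2)*R1:  [  0  -3  11   2   8 ]
R4 <- R4 - (1)*R1:  [  0  -2   8   4   6 ]
R3 <- R3 - (3)*R2:  [ 0  0  2  5  2 ]
R4 <- R4 - (2)*R2:  [ 0  0  2  6  2 ]
R4 <- R4 - (1)*R3:  [ 0  0  0  1  0 ]
Row echelon form:
[ -1   5  -3   1  |  0 ]
[  0  -1   3  -1  |  2 ]
[  0   0   2   5  |  2 ]
[  0   0   0   1  |  0 ]
Back-substitution:
w = (0) / 1 = 0
z = (2 - (5)*(0)) / 2 = 1
y = (2 - (3)*(1) - (-1)*(0)) / -1 = 1
x = (0 - (5)*(1) - (-3)*(1) - (1)*(0)) / -1 = 2

(2, 1, 1, 0)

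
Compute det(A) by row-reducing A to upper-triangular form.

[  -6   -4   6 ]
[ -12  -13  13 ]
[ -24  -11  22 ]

Forward elimination:
R2 <- R2 - (2)*R1:  [  0  -5   1 ]
R3 <- R3 - (4)*R1:  [  0   5  -2 ]
R3 <- R3 - (-1)*R2:  [  0   0  -1 ]
Upper-triangular form:
[ -6  -4   6 ]
[  0  -5   1 ]
[  0   0  -1 ]
det(A) = (-1)^0 * (-6) * (-5) * (-1) = -30  (0 row swaps -> sign +1)

det(A) = -30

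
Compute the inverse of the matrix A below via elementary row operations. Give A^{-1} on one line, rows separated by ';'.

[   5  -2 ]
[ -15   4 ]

inverse = [-2/5 -1/5; -3/2 -1/2]

Gauss-Jordan on [A | I]:
R1 <- (1/5)*R1:  [    1  -2/5  |   1/5     0 ]
R2 <- R2 - (-15)*R1:  [  0  -2  |   3   1 ]
R2 <- (1/-2)*R2:  [    0     1  |  -3/2  -1/2 ]
R1 <- R1 - (-2/5)*R2:  [    1     0  |  -2/5  -1/5 ]
Right block of [I | A^{-1}] is the inverse:
[ -2/5  -1/5 ]
[ -3/2  -1/2 ]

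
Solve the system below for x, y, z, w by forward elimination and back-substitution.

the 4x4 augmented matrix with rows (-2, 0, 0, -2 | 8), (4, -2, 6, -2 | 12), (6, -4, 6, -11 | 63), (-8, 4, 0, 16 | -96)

(1, -2, -1, -5)

Forward elimination on [A|b]:
R2 <- R2 - (-2)*R1:  [  0  -2   6  -6  28 ]
R3 <- R3 - (-3)*R1:  [   0   -4    6  -17   87 ]
R4 <- R4 - (4)*R1:  [    0     4     0    24  -128 ]
R3 <- R3 - (2)*R2:  [  0   0  -6  -5  31 ]
R4 <- R4 - (-2)*R2:  [   0    0   12   12  -72 ]
R4 <- R4 - (-2)*R3:  [   0    0    0    2  -10 ]
Row echelon form:
[ -2   0   0  -2  |    8 ]
[  0  -2   6  -6  |   28 ]
[  0   0  -6  -5  |   31 ]
[  0   0   0   2  |  -10 ]
Back-substitution:
w = (-10) / 2 = -5
z = (31 - (-5)*(-5)) / -6 = -1
y = (28 - (6)*(-1) - (-6)*(-5)) / -2 = -2
x = (8 - (-2)*(-5)) / -2 = 1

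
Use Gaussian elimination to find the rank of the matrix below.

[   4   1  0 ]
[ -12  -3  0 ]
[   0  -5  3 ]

rank(A) = 2

Row reduction:
R2 <- R2 - (-3)*R1:  [ 0  0  0 ]
R2 <-> R3   (pivot in column 2 was zero)
[ 4   1  0 ]
[ 0  -5  3 ]
[ 0   0  0 ]
Row echelon form:
[ 4   1  0 ]
[ 0  -5  3 ]
[ 0   0  0 ]
Nonzero rows / pivot columns: 2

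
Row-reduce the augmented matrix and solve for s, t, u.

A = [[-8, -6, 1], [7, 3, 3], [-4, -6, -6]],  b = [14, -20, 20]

(-2, 0, -2)

Forward elimination on [A|b]:
R2 <- R2 - (-7/8)*R1:  [     0   -9/4   31/8  -31/4 ]
R3 <- R3 - (1/2)*R1:  [     0     -3  -13/2     13 ]
R3 <- R3 - (4/3)*R2:  [     0      0  -35/3   70/3 ]
Row echelon form:
[ -8    -6      1  |     14 ]
[  0  -9/4   31/8  |  -31/4 ]
[  0     0  -35/3  |   70/3 ]
Back-substitution:
u = (70/3) / (-35/3) = -2
t = (-31/4 - (31/8)*(-2)) / (-9/4) = 0
s = (14 - (-6)*(0) - (1)*(-2)) / -8 = -2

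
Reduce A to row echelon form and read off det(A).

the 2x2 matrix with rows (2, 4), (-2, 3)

Forward elimination:
R2 <- R2 - (-1)*R1:  [ 0  7 ]
Upper-triangular form:
[ 2  4 ]
[ 0  7 ]
det(A) = (-1)^0 * (2) * (7) = 14  (0 row swaps -> sign +1)

det(A) = 14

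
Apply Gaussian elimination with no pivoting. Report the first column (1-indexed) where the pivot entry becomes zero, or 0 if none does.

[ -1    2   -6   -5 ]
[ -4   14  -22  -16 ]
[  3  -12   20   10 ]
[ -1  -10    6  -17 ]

Naive forward elimination:
R2 <- R2 - (4)*R1:  [ 0  6  2  4 ]
R3 <- R3 - (-3)*R1:  [  0  -6   2  -5 ]
R4 <- R4 - (1)*R1:  [   0  -12   12  -12 ]
R3 <- R3 - (-1)*R2:  [  0   0   4  -1 ]
R4 <- R4 - (-2)*R2:  [  0   0  16  -4 ]
R4 <- R4 - (4)*R3:  [ 0  0  0  0 ]
Matrix at this point:
[ -1  2  -6  -5 ]
[  0  6   2   4 ]
[  0  0   4  -1 ]
[  0  0   0   0 ]
Pivot entry (4,4) in the last row is zero and there are no rows below to swap with -> zero pivot in column 4 (A is singular).

first zero-pivot column = 4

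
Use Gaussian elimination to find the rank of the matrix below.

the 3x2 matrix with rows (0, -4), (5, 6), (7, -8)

rank(A) = 2

Row reduction:
R1 <-> R2   (pivot in column 1 was zero)
[ 5   6 ]
[ 0  -4 ]
[ 7  -8 ]
R3 <- R3 - (7/5)*R1:  [     0  -82/5 ]
R3 <- R3 - (41/10)*R2:  [ 0  0 ]
Row echelon form:
[ 5   6 ]
[ 0  -4 ]
[ 0   0 ]
Nonzero rows / pivot columns: 2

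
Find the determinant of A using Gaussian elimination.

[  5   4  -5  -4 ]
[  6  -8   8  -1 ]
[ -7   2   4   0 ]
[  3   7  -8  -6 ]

det(A) = 753

Forward elimination:
R2 <- R2 - (6/5)*R1:  [     0  -64/5     14   19/5 ]
R3 <- R3 - (-7/5)*R1:  [     0   38/5     -3  -28/5 ]
R4 <- R4 - (3/5)*R1:  [     0   23/5     -5  -18/5 ]
R3 <- R3 - (-19/32)*R2:  [       0        0    85/16  -107/32 ]
R4 <- R4 - (-23/64)*R2:  [       0        0     1/32  -143/64 ]
R4 <- R4 - (1/170)*R3:  [        0         0         0  -753/340 ]
Upper-triangular form:
[ 5      4     -5        -4 ]
[ 0  -64/5     14      19/5 ]
[ 0      0  85/16   -107/32 ]
[ 0      0      0  -753/340 ]
det(A) = (-1)^0 * (5) * (-64/5) * (85/16) * (-753/340) = 753  (0 row swaps -> sign +1)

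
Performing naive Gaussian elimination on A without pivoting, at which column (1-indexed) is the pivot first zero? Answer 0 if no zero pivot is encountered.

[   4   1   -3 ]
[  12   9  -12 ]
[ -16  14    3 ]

Naive forward elimination:
R2 <- R2 - (3)*R1:  [  0   6  -3 ]
R3 <- R3 - (-4)*R1:  [  0  18  -9 ]
R3 <- R3 - (3)*R2:  [ 0  0  0 ]
Matrix at this point:
[ 4  1  -3 ]
[ 0  6  -3 ]
[ 0  0   0 ]
Pivot entry (3,3) in the last row is zero and there are no rows below to swap with -> zero pivot in column 3 (A is singular).

first zero-pivot column = 3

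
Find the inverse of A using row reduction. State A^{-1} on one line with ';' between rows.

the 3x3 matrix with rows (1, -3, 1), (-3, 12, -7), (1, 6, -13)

inverse = [19 11/2 -3/2; 23/3 7/3 -2/3; 5 3/2 -1/2]

Gauss-Jordan on [A | I]:
R2 <- R2 - (-3)*R1:  [  0   3  -4  |   3   1   0 ]
R3 <- R3 - (1)*R1:  [   0    9  -14  |   -1    0    1 ]
R2 <- (1/3)*R2:  [    0     1  -4/3  |     1   1/3     0 ]
R1 <- R1 - (-3)*R2:  [  1   0  -3  |   4   1   0 ]
R3 <- R3 - (9)*R2:  [   0    0   -2  |  -10   -3    1 ]
R3 <- (1/-2)*R3:  [    0     0     1  |     5   3/2  -1/2 ]
R1 <- R1 - (-3)*R3:  [    1     0     0  |    19  11/2  -3/2 ]
R2 <- R2 - (-4/3)*R3:  [    0     1     0  |  23/3   7/3  -2/3 ]
Right block of [I | A^{-1}] is the inverse:
[   19  11/2  -3/2 ]
[ 23/3   7/3  -2/3 ]
[    5   3/2  -1/2 ]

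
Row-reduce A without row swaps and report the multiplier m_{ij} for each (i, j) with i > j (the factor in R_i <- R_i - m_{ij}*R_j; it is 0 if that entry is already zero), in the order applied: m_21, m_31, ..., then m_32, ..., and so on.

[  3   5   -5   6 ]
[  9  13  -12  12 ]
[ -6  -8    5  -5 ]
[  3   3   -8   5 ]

multipliers: 3, -2, 1, -1, 1, 3

Forward elimination:
R2 <- R2 - (3)*R1:  [  0  -2   3  -6 ]
R3 <- R3 - (-2)*R1:  [  0   2  -5   7 ]
R4 <- R4 - (1)*R1:  [  0  -2  -3  -1 ]
R3 <- R3 - (-1)*R2:  [  0   0  -2   1 ]
R4 <- R4 - (1)*R2:  [  0   0  -6   5 ]
R4 <- R4 - (3)*R3:  [ 0  0  0  2 ]
Multipliers (in order of application): m_{21} = 3, m_{31} = -2, m_{41} = 1, m_{32} = -1, m_{42} = 1, m_{43} = 3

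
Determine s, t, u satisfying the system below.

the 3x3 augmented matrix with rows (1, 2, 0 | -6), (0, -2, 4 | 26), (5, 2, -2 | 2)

(4, -5, 4)

Forward elimination on [A|b]:
R3 <- R3 - (5)*R1:  [  0  -8  -2  32 ]
R3 <- R3 - (4)*R2:  [   0    0  -18  -72 ]
Row echelon form:
[ 1   2    0  |   -6 ]
[ 0  -2    4  |   26 ]
[ 0   0  -18  |  -72 ]
Back-substitution:
u = (-72) / -18 = 4
t = (26 - (4)*(4)) / -2 = -5
s = (-6 - (2)*(-5)) / 1 = 4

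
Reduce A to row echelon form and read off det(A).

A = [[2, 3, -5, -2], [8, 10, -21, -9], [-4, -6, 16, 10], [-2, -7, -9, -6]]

Forward elimination:
R2 <- R2 - (4)*R1:  [  0  -2  -1  -1 ]
R3 <- R3 - (-2)*R1:  [ 0  0  6  6 ]
R4 <- R4 - (-1)*R1:  [   0   -4  -14   -8 ]
R4 <- R4 - (2)*R2:  [   0    0  -12   -6 ]
R4 <- R4 - (-2)*R3:  [ 0  0  0  6 ]
Upper-triangular form:
[ 2   3  -5  -2 ]
[ 0  -2  -1  -1 ]
[ 0   0   6   6 ]
[ 0   0   0   6 ]
det(A) = (-1)^0 * (2) * (-2) * (6) * (6) = -144  (0 row swaps -> sign +1)

det(A) = -144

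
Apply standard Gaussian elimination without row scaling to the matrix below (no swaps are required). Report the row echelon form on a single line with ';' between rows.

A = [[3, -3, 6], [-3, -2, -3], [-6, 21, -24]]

Forward elimination:
R2 <- R2 - (-1)*R1:  [  0  -5   3 ]
R3 <- R3 - (-2)*R1:  [   0   15  -12 ]
R3 <- R3 - (-3)*R2:  [  0   0  -3 ]
Row echelon form:
[ 3  -3   6 ]
[ 0  -5   3 ]
[ 0   0  -3 ]

REF = [3 -3 6; 0 -5 3; 0 0 -3]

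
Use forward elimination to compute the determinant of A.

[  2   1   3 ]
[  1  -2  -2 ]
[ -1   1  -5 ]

Forward elimination:
R2 <- R2 - (1/2)*R1:  [    0  -5/2  -7/2 ]
R3 <- R3 - (-1/2)*R1:  [    0   3/2  -7/2 ]
R3 <- R3 - (-3/5)*R2:  [     0      0  -28/5 ]
Upper-triangular form:
[ 2     1      3 ]
[ 0  -5/2   -7/2 ]
[ 0     0  -28/5 ]
det(A) = (-1)^0 * (2) * (-5/2) * (-28/5) = 28  (0 row swaps -> sign +1)

det(A) = 28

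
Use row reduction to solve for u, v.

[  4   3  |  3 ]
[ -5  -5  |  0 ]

(3, -3)

Forward elimination on [A|b]:
R2 <- R2 - (-5/4)*R1:  [    0  -5/4  15/4 ]
Row echelon form:
[ 4     3  |     3 ]
[ 0  -5/4  |  15/4 ]
Back-substitution:
v = (15/4) / (-5/4) = -3
u = (3 - (3)*(-3)) / 4 = 3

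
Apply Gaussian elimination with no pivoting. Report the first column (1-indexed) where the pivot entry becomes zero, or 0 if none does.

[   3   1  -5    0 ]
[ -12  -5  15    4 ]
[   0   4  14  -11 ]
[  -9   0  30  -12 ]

first zero-pivot column = 4

Naive forward elimination:
R2 <- R2 - (-4)*R1:  [  0  -1  -5   4 ]
R4 <- R4 - (-3)*R1:  [   0    3   15  -12 ]
R3 <- R3 - (-4)*R2:  [  0   0  -6   5 ]
R4 <- R4 - (-3)*R2:  [ 0  0  0  0 ]
Matrix at this point:
[ 3   1  -5  0 ]
[ 0  -1  -5  4 ]
[ 0   0  -6  5 ]
[ 0   0   0  0 ]
Pivot entry (4,4) in the last row is zero and there are no rows below to swap with -> zero pivot in column 4 (A is singular).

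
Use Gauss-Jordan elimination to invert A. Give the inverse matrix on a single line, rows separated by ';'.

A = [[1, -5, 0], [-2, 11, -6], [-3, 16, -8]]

inverse = [-4 20 -15; -1 4 -3; -1/2 1/2 -1/2]

Gauss-Jordan on [A | I]:
R2 <- R2 - (-2)*R1:  [  0   1  -6  |   2   1   0 ]
R3 <- R3 - (-3)*R1:  [  0   1  -8  |   3   0   1 ]
R1 <- R1 - (-5)*R2:  [   1    0  -30  |   11    5    0 ]
R3 <- R3 - (1)*R2:  [  0   0  -2  |   1  -1   1 ]
R3 <- (1/-2)*R3:  [    0     0     1  |  -1/2   1/2  -1/2 ]
R1 <- R1 - (-30)*R3:  [   1    0    0  |   -4   20  -15 ]
R2 <- R2 - (-6)*R3:  [  0   1   0  |  -1   4  -3 ]
Right block of [I | A^{-1}] is the inverse:
[   -4   20   -15 ]
[   -1    4    -3 ]
[ -1/2  1/2  -1/2 ]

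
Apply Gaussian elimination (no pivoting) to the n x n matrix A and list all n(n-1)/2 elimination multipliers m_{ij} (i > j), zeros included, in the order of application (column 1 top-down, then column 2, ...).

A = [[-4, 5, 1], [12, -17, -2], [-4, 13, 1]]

multipliers: -3, 1, -4

Forward elimination:
R2 <- R2 - (-3)*R1:  [  0  -2   1 ]
R3 <- R3 - (1)*R1:  [ 0  8  0 ]
R3 <- R3 - (-4)*R2:  [ 0  0  4 ]
Multipliers (in order of application): m_{21} = -3, m_{31} = 1, m_{32} = -4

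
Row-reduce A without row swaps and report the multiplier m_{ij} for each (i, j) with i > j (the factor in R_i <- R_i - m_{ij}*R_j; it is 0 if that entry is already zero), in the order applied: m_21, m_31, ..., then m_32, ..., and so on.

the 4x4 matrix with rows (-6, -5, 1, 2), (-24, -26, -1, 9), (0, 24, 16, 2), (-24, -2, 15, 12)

multipliers: 4, 0, 4, -4, -3, 1

Forward elimination:
R2 <- R2 - (4)*R1:  [  0  -6  -5   1 ]
R3: entry in column 1 is already 0 -> m_{31} = 0 (no row operation needed)
R4 <- R4 - (4)*R1:  [  0  18  11   4 ]
R3 <- R3 - (-4)*R2:  [  0   0  -4   6 ]
R4 <- R4 - (-3)*R2:  [  0   0  -4   7 ]
R4 <- R4 - (1)*R3:  [ 0  0  0  1 ]
Multipliers (in order of application): m_{21} = 4, m_{31} = 0, m_{41} = 4, m_{32} = -4, m_{42} = -3, m_{43} = 1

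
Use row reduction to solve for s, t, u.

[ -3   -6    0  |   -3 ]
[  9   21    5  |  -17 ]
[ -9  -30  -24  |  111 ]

(5, -2, -4)

Forward elimination on [A|b]:
R2 <- R2 - (-3)*R1:  [   0    3    5  -26 ]
R3 <- R3 - (3)*R1:  [   0  -12  -24  120 ]
R3 <- R3 - (-4)*R2:  [  0   0  -4  16 ]
Row echelon form:
[ -3  -6   0  |   -3 ]
[  0   3   5  |  -26 ]
[  0   0  -4  |   16 ]
Back-substitution:
u = (16) / -4 = -4
t = (-26 - (5)*(-4)) / 3 = -2
s = (-3 - (-6)*(-2)) / -3 = 5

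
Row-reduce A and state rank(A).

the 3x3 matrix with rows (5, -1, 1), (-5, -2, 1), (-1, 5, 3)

rank(A) = 3

Row reduction:
R2 <- R2 - (-1)*R1:  [  0  -3   2 ]
R3 <- R3 - (-1/5)*R1:  [    0  24/5  16/5 ]
R3 <- R3 - (-8/5)*R2:  [    0     0  32/5 ]
Row echelon form:
[ 5  -1     1 ]
[ 0  -3     2 ]
[ 0   0  32/5 ]
Nonzero rows / pivot columns: 3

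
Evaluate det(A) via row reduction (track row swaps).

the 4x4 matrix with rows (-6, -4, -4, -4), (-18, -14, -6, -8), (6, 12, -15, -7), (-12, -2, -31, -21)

Forward elimination:
R2 <- R2 - (3)*R1:  [  0  -2   6   4 ]
R3 <- R3 - (-1)*R1:  [   0    8  -19  -11 ]
R4 <- R4 - (2)*R1:  [   0    6  -23  -13 ]
R3 <- R3 - (-4)*R2:  [ 0  0  5  5 ]
R4 <- R4 - (-3)*R2:  [  0   0  -5  -1 ]
R4 <- R4 - (-1)*R3:  [ 0  0  0  4 ]
Upper-triangular form:
[ -6  -4  -4  -4 ]
[  0  -2   6   4 ]
[  0   0   5   5 ]
[  0   0   0   4 ]
det(A) = (-1)^0 * (-6) * (-2) * (5) * (4) = 240  (0 row swaps -> sign +1)

det(A) = 240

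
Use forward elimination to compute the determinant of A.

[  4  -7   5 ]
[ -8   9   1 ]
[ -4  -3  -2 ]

det(A) = 380

Forward elimination:
R2 <- R2 - (-2)*R1:  [  0  -5  11 ]
R3 <- R3 - (-1)*R1:  [   0  -10    3 ]
R3 <- R3 - (2)*R2:  [   0    0  -19 ]
Upper-triangular form:
[ 4  -7    5 ]
[ 0  -5   11 ]
[ 0   0  -19 ]
det(A) = (-1)^0 * (4) * (-5) * (-19) = 380  (0 row swaps -> sign +1)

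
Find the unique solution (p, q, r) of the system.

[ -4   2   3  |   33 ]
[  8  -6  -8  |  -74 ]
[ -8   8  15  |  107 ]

Forward elimination on [A|b]:
R2 <- R2 - (-2)*R1:  [  0  -2  -2  -8 ]
R3 <- R3 - (2)*R1:  [  0   4   9  41 ]
R3 <- R3 - (-2)*R2:  [  0   0   5  25 ]
Row echelon form:
[ -4   2   3  |  33 ]
[  0  -2  -2  |  -8 ]
[  0   0   5  |  25 ]
Back-substitution:
r = (25) / 5 = 5
q = (-8 - (-2)*(5)) / -2 = -1
p = (33 - (2)*(-1) - (3)*(5)) / -4 = -5

(-5, -1, 5)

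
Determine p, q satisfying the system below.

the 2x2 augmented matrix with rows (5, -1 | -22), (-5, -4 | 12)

Forward elimination on [A|b]:
R2 <- R2 - (-1)*R1:  [   0   -5  -10 ]
Row echelon form:
[ 5  -1  |  -22 ]
[ 0  -5  |  -10 ]
Back-substitution:
q = (-10) / -5 = 2
p = (-22 - (-1)*(2)) / 5 = -4

(-4, 2)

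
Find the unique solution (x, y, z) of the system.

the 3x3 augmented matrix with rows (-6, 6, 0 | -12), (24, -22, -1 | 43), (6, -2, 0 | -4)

(-2, -4, -3)

Forward elimination on [A|b]:
R2 <- R2 - (-4)*R1:  [  0   2  -1  -5 ]
R3 <- R3 - (-1)*R1:  [   0    4    0  -16 ]
R3 <- R3 - (2)*R2:  [  0   0   2  -6 ]
Row echelon form:
[ -6  6   0  |  -12 ]
[  0  2  -1  |   -5 ]
[  0  0   2  |   -6 ]
Back-substitution:
z = (-6) / 2 = -3
y = (-5 - (-1)*(-3)) / 2 = -4
x = (-12 - (6)*(-4)) / -6 = -2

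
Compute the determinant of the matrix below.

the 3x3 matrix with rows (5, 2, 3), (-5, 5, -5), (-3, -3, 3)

det(A) = 150

Forward elimination:
R2 <- R2 - (-1)*R1:  [  0   7  -2 ]
R3 <- R3 - (-3/5)*R1:  [    0  -9/5  24/5 ]
R3 <- R3 - (-9/35)*R2:  [    0     0  30/7 ]
Upper-triangular form:
[ 5  2     3 ]
[ 0  7    -2 ]
[ 0  0  30/7 ]
det(A) = (-1)^0 * (5) * (7) * (30/7) = 150  (0 row swaps -> sign +1)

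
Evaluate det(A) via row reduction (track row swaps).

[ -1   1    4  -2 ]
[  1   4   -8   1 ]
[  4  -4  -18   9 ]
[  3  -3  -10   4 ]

Forward elimination:
R2 <- R2 - (-1)*R1:  [  0   5  -4  -1 ]
R3 <- R3 - (-4)*R1:  [  0   0  -2   1 ]
R4 <- R4 - (-3)*R1:  [  0   0   2  -2 ]
R4 <- R4 - (-1)*R3:  [  0   0   0  -1 ]
Upper-triangular form:
[ -1  1   4  -2 ]
[  0  5  -4  -1 ]
[  0  0  -2   1 ]
[  0  0   0  -1 ]
det(A) = (-1)^0 * (-1) * (5) * (-2) * (-1) = -10  (0 row swaps -> sign +1)

det(A) = -10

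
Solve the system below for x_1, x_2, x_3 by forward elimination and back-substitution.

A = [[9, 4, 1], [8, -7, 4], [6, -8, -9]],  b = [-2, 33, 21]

Forward elimination on [A|b]:
R2 <- R2 - (8/9)*R1:  [     0  -95/9   28/9  313/9 ]
R3 <- R3 - (2/3)*R1:  [     0  -32/3  -29/3   67/3 ]
R3 <- R3 - (96/95)*R2:  [        0         0  -1217/95  -1217/95 ]
Row echelon form:
[ 9      4         1  |        -2 ]
[ 0  -95/9      28/9  |     313/9 ]
[ 0      0  -1217/95  |  -1217/95 ]
Back-substitution:
x_3 = (-1217/95) / (-1217/95) = 1
x_2 = (313/9 - (28/9)*(1)) / (-95/9) = -3
x_1 = (-2 - (4)*(-3) - (1)*(1)) / 9 = 1

(1, -3, 1)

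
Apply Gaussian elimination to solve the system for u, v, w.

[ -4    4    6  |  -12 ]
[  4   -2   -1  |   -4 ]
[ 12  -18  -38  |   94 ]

(-3, -3, -2)

Forward elimination on [A|b]:
R2 <- R2 - (-1)*R1:  [   0    2    5  -16 ]
R3 <- R3 - (-3)*R1:  [   0   -6  -20   58 ]
R3 <- R3 - (-3)*R2:  [  0   0  -5  10 ]
Row echelon form:
[ -4  4   6  |  -12 ]
[  0  2   5  |  -16 ]
[  0  0  -5  |   10 ]
Back-substitution:
w = (10) / -5 = -2
v = (-16 - (5)*(-2)) / 2 = -3
u = (-12 - (4)*(-3) - (6)*(-2)) / -4 = -3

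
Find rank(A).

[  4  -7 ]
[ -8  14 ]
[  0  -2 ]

Row reduction:
R2 <- R2 - (-2)*R1:  [ 0  0 ]
R2 <-> R3   (pivot in column 2 was zero)
[ 4  -7 ]
[ 0  -2 ]
[ 0   0 ]
Row echelon form:
[ 4  -7 ]
[ 0  -2 ]
[ 0   0 ]
Nonzero rows / pivot columns: 2

rank(A) = 2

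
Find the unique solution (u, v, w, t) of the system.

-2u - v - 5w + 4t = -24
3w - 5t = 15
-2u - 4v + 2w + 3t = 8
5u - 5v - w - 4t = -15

Forward elimination on [A|b]:
R3 <- R3 - (1)*R1:  [  0  -3   7  -1  32 ]
R4 <- R4 - (-5/2)*R1:  [     0  -15/2  -27/2      6    -75 ]
R2 <-> R3   (pivot in column 2 was zero)
[ -2     -1     -5   4  -24 ]
[  0     -3      7  -1   32 ]
[  0      0      3  -5   15 ]
[  0  -15/2  -27/2   6  -75 ]
R4 <- R4 - (5/2)*R2:  [    0     0   -31  17/2  -155 ]
R4 <- R4 - (-31/3)*R3:  [      0       0       0  -259/6       0 ]
Row echelon form:
[ -2  -1  -5       4  |  -24 ]
[  0  -3   7      -1  |   32 ]
[  0   0   3      -5  |   15 ]
[  0   0   0  -259/6  |    0 ]
Back-substitution:
t = (0) / (-259/6) = 0
w = (15 - (-5)*(0)) / 3 = 5
v = (32 - (7)*(5) - (-1)*(0)) / -3 = 1
u = (-24 - (-1)*(1) - (-5)*(5) - (4)*(0)) / -2 = -1

(-1, 1, 5, 0)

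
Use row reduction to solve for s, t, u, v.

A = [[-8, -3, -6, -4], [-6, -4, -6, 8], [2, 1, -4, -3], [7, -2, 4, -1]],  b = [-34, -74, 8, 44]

Forward elimination on [A|b]:
R2 <- R2 - (3/4)*R1:  [     0   -7/4   -3/2     11  -97/2 ]
R3 <- R3 - (-1/4)*R1:  [     0    1/4  -11/2     -4   -1/2 ]
R4 <- R4 - (-7/8)*R1:  [     0  -37/8   -5/4   -9/2   57/4 ]
R3 <- R3 - (-1/7)*R2:  [     0      0  -40/7  -17/7  -52/7 ]
R4 <- R4 - (37/14)*R2:  [      0       0    19/7  -235/7   997/7 ]
R4 <- R4 - (-19/40)*R3:  [        0         0         0  -1389/40   1389/10 ]
Row echelon form:
[ -8    -3     -6        -4  |      -34 ]
[  0  -7/4   -3/2        11  |    -97/2 ]
[  0     0  -40/7     -17/7  |    -52/7 ]
[  0     0      0  -1389/40  |  1389/10 ]
Back-substitution:
v = (1389/10) / (-1389/40) = -4
u = (-52/7 - (-17/7)*(-4)) / (-40/7) = 3
t = (-97/2 - (-3/2)*(3) - (11)*(-4)) / (-7/4) = 0
s = (-34 - (-3)*(0) - (-6)*(3) - (-4)*(-4)) / -8 = 4

(4, 0, 3, -4)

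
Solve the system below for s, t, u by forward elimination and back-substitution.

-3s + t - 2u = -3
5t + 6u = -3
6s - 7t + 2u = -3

(4, 3, -3)

Forward elimination on [A|b]:
R3 <- R3 - (-2)*R1:  [  0  -5  -2  -9 ]
R3 <- R3 - (-1)*R2:  [   0    0    4  -12 ]
Row echelon form:
[ -3  1  -2  |   -3 ]
[  0  5   6  |   -3 ]
[  0  0   4  |  -12 ]
Back-substitution:
u = (-12) / 4 = -3
t = (-3 - (6)*(-3)) / 5 = 3
s = (-3 - (1)*(3) - (-2)*(-3)) / -3 = 4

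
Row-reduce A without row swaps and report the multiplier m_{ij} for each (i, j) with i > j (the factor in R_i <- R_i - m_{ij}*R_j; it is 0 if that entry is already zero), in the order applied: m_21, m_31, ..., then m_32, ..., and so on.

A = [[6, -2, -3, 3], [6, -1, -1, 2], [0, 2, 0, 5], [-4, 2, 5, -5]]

Forward elimination:
R2 <- R2 - (1)*R1:  [  0   1   2  -1 ]
R3: entry in column 1 is already 0 -> m_{31} = 0 (no row operation needed)
R4 <- R4 - (-2/3)*R1:  [   0  2/3    3   -3 ]
R3 <- R3 - (2)*R2:  [  0   0  -4   7 ]
R4 <- R4 - (2/3)*R2:  [    0     0   5/3  -7/3 ]
R4 <- R4 - (-5/12)*R3:  [    0     0     0  7/12 ]
Multipliers (in order of application): m_{21} = 1, m_{31} = 0, m_{41} = -2/3, m_{32} = 2, m_{42} = 2/3, m_{43} = -5/12

multipliers: 1, 0, -2/3, 2, 2/3, -5/12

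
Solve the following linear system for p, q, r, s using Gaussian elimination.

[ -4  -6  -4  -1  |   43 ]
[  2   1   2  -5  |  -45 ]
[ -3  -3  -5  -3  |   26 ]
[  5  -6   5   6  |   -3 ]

(-5, -2, -4, 5)

Forward elimination on [A|b]:
R2 <- R2 - (-1/2)*R1:  [     0     -2      0  -11/2  -47/2 ]
R3 <- R3 - (3/4)*R1:  [     0    3/2     -2   -9/4  -25/4 ]
R4 <- R4 - (-5/4)*R1:  [     0  -27/2      0   19/4  203/4 ]
R3 <- R3 - (-3/4)*R2:  [      0       0      -2   -51/8  -191/8 ]
R4 <- R4 - (27/4)*R2:  [      0       0       0   335/8  1675/8 ]
Row echelon form:
[ -4  -6  -4     -1  |      43 ]
[  0  -2   0  -11/2  |   -47/2 ]
[  0   0  -2  -51/8  |  -191/8 ]
[  0   0   0  335/8  |  1675/8 ]
Back-substitution:
s = (1675/8) / (335/8) = 5
r = (-191/8 - (-51/8)*(5)) / -2 = -4
q = (-47/2 - (-11/2)*(5)) / -2 = -2
p = (43 - (-6)*(-2) - (-4)*(-4) - (-1)*(5)) / -4 = -5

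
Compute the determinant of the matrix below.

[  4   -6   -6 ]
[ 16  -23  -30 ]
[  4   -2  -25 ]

Forward elimination:
R2 <- R2 - (4)*R1:  [  0   1  -6 ]
R3 <- R3 - (1)*R1:  [   0    4  -19 ]
R3 <- R3 - (4)*R2:  [ 0  0  5 ]
Upper-triangular form:
[ 4  -6  -6 ]
[ 0   1  -6 ]
[ 0   0   5 ]
det(A) = (-1)^0 * (4) * (1) * (5) = 20  (0 row swaps -> sign +1)

det(A) = 20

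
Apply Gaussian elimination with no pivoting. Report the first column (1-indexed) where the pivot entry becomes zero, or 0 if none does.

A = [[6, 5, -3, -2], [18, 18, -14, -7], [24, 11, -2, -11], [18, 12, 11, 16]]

first zero-pivot column = 0

Naive forward elimination:
R2 <- R2 - (3)*R1:  [  0   3  -5  -1 ]
R3 <- R3 - (4)*R1:  [  0  -9  10  -3 ]
R4 <- R4 - (3)*R1:  [  0  -3  20  22 ]
R3 <- R3 - (-3)*R2:  [  0   0  -5  -6 ]
R4 <- R4 - (-1)*R2:  [  0   0  15  21 ]
R4 <- R4 - (-3)*R3:  [ 0  0  0  3 ]
All pivots nonzero; naive elimination completes without hitting a zero pivot.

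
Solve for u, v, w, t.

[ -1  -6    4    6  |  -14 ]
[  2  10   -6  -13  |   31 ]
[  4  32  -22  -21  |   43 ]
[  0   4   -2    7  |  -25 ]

(0, -2, -2, -3)

Forward elimination on [A|b]:
R2 <- R2 - (-2)*R1:  [  0  -2   2  -1   3 ]
R3 <- R3 - (-4)*R1:  [   0    8   -6    3  -13 ]
R3 <- R3 - (-4)*R2:  [  0   0   2  -1  -1 ]
R4 <- R4 - (-2)*R2:  [   0    0    2    5  -19 ]
R4 <- R4 - (1)*R3:  [   0    0    0    6  -18 ]
Row echelon form:
[ -1  -6  4   6  |  -14 ]
[  0  -2  2  -1  |    3 ]
[  0   0  2  -1  |   -1 ]
[  0   0  0   6  |  -18 ]
Back-substitution:
t = (-18) / 6 = -3
w = (-1 - (-1)*(-3)) / 2 = -2
v = (3 - (2)*(-2) - (-1)*(-3)) / -2 = -2
u = (-14 - (-6)*(-2) - (4)*(-2) - (6)*(-3)) / -1 = 0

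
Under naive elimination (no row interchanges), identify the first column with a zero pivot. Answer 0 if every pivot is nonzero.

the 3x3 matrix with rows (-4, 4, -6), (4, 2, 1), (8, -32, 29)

Naive forward elimination:
R2 <- R2 - (-1)*R1:  [  0   6  -5 ]
R3 <- R3 - (-2)*R1:  [   0  -24   17 ]
R3 <- R3 - (-4)*R2:  [  0   0  -3 ]
All pivots nonzero; naive elimination completes without hitting a zero pivot.

first zero-pivot column = 0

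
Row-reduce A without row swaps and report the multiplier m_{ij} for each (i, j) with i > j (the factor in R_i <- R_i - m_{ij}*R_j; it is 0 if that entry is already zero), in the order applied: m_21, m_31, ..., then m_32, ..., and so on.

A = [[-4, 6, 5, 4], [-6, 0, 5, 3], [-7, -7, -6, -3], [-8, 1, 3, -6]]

Forward elimination:
R2 <- R2 - (3/2)*R1:  [    0    -9  -5/2    -3 ]
R3 <- R3 - (7/4)*R1:  [     0  -35/2  -59/4    -10 ]
R4 <- R4 - (2)*R1:  [   0  -11   -7  -14 ]
R3 <- R3 - (35/18)*R2:  [     0      0  -89/9  -25/6 ]
R4 <- R4 - (11/9)*R2:  [      0       0  -71/18   -31/3 ]
R4 <- R4 - (71/178)*R3:  [         0          0          0  -3087/356 ]
Multipliers (in order of application): m_{21} = 3/2, m_{31} = 7/4, m_{41} = 2, m_{32} = 35/18, m_{42} = 11/9, m_{43} = 71/178

multipliers: 3/2, 7/4, 2, 35/18, 11/9, 71/178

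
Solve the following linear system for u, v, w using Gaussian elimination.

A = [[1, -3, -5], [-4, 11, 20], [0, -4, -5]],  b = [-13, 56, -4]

(-5, -4, 4)

Forward elimination on [A|b]:
R2 <- R2 - (-4)*R1:  [  0  -1   0   4 ]
R3 <- R3 - (4)*R2:  [   0    0   -5  -20 ]
Row echelon form:
[ 1  -3  -5  |  -13 ]
[ 0  -1   0  |    4 ]
[ 0   0  -5  |  -20 ]
Back-substitution:
w = (-20) / -5 = 4
v = (4) / -1 = -4
u = (-13 - (-3)*(-4) - (-5)*(4)) / 1 = -5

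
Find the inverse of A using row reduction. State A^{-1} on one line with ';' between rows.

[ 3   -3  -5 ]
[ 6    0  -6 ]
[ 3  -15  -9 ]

inverse = [-5/4 2/3 1/4; 1/2 -1/6 -1/6; -5/4 1/2 1/4]

Gauss-Jordan on [A | I]:
R1 <- (1/3)*R1:  [    1    -1  -5/3  |   1/3     0     0 ]
R2 <- R2 - (6)*R1:  [  0   6   4  |  -2   1   0 ]
R3 <- R3 - (3)*R1:  [   0  -12   -4  |   -1    0    1 ]
R2 <- (1/6)*R2:  [    0     1   2/3  |  -1/3   1/6     0 ]
R1 <- R1 - (-1)*R2:  [   1    0   -1  |    0  1/6    0 ]
R3 <- R3 - (-12)*R2:  [  0   0   4  |  -5   2   1 ]
R3 <- (1/4)*R3:  [    0     0     1  |  -5/4   1/2   1/4 ]
R1 <- R1 - (-1)*R3:  [    1     0     0  |  -5/4   2/3   1/4 ]
R2 <- R2 - (2/3)*R3:  [    0     1     0  |   1/2  -1/6  -1/6 ]
Right block of [I | A^{-1}] is the inverse:
[ -5/4   2/3   1/4 ]
[  1/2  -1/6  -1/6 ]
[ -5/4   1/2   1/4 ]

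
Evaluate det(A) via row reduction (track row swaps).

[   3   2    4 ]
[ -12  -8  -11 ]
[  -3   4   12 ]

det(A) = -90

Forward elimination:
R2 <- R2 - (-4)*R1:  [ 0  0  5 ]
R3 <- R3 - (-1)*R1:  [  0   6  16 ]
R2 <-> R3   (pivot in column 2 was zero)
[ 3  2   4 ]
[ 0  6  16 ]
[ 0  0   5 ]
Upper-triangular form:
[ 3  2   4 ]
[ 0  6  16 ]
[ 0  0   5 ]
det(A) = (-1)^1 * (3) * (6) * (5) = -90  (1 row swap -> sign -1)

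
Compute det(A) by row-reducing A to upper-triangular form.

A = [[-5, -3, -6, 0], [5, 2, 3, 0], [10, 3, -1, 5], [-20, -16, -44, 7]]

det(A) = 60

Forward elimination:
R2 <- R2 - (-1)*R1:  [  0  -1  -3   0 ]
R3 <- R3 - (-2)*R1:  [   0   -3  -13    5 ]
R4 <- R4 - (4)*R1:  [   0   -4  -20    7 ]
R3 <- R3 - (3)*R2:  [  0   0  -4   5 ]
R4 <- R4 - (4)*R2:  [  0   0  -8   7 ]
R4 <- R4 - (2)*R3:  [  0   0   0  -3 ]
Upper-triangular form:
[ -5  -3  -6   0 ]
[  0  -1  -3   0 ]
[  0   0  -4   5 ]
[  0   0   0  -3 ]
det(A) = (-1)^0 * (-5) * (-1) * (-4) * (-3) = 60  (0 row swaps -> sign +1)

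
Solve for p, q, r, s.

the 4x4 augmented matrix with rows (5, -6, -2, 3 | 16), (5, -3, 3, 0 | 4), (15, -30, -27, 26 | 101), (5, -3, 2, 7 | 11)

Forward elimination on [A|b]:
R2 <- R2 - (1)*R1:  [   0    3    5   -3  -12 ]
R3 <- R3 - (3)*R1:  [   0  -12  -21   17   53 ]
R4 <- R4 - (1)*R1:  [  0   3   4   4  -5 ]
R3 <- R3 - (-4)*R2:  [  0   0  -1   5   5 ]
R4 <- R4 - (1)*R2:  [  0   0  -1   7   7 ]
R4 <- R4 - (1)*R3:  [ 0  0  0  2  2 ]
Row echelon form:
[ 5  -6  -2   3  |   16 ]
[ 0   3   5  -3  |  -12 ]
[ 0   0  -1   5  |    5 ]
[ 0   0   0   2  |    2 ]
Back-substitution:
s = (2) / 2 = 1
r = (5 - (5)*(1)) / -1 = 0
q = (-12 - (5)*(0) - (-3)*(1)) / 3 = -3
p = (16 - (-6)*(-3) - (-2)*(0) - (3)*(1)) / 5 = -1

(-1, -3, 0, 1)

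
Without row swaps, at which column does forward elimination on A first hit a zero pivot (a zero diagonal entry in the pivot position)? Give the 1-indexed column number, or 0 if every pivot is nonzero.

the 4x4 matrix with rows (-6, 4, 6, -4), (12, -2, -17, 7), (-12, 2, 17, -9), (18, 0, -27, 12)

Naive forward elimination:
R2 <- R2 - (-2)*R1:  [  0   6  -5  -1 ]
R3 <- R3 - (2)*R1:  [  0  -6   5  -1 ]
R4 <- R4 - (-3)*R1:  [  0  12  -9   0 ]
R3 <- R3 - (-1)*R2:  [  0   0   0  -2 ]
R4 <- R4 - (2)*R2:  [ 0  0  1  2 ]
Matrix at this point:
[ -6  4   6  -4 ]
[  0  6  -5  -1 ]
[  0  0   0  -2 ]
[  0  0   1   2 ]
Pivot entry (3,3) is zero but row 4 has 1 in column 3 -> naive elimination stops; a row interchange (e.g. R3 <-> R4) would be required here.

first zero-pivot column = 3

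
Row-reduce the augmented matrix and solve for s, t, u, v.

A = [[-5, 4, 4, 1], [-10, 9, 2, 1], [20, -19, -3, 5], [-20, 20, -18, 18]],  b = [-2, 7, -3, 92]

(0, 1, -2, 2)

Forward elimination on [A|b]:
R2 <- R2 - (2)*R1:  [  0   1  -6  -1  11 ]
R3 <- R3 - (-4)*R1:  [   0   -3   13    9  -11 ]
R4 <- R4 - (4)*R1:  [   0    4  -34   14  100 ]
R3 <- R3 - (-3)*R2:  [  0   0  -5   6  22 ]
R4 <- R4 - (4)*R2:  [   0    0  -10   18   56 ]
R4 <- R4 - (2)*R3:  [  0   0   0   6  12 ]
Row echelon form:
[ -5  4   4   1  |  -2 ]
[  0  1  -6  -1  |  11 ]
[  0  0  -5   6  |  22 ]
[  0  0   0   6  |  12 ]
Back-substitution:
v = (12) / 6 = 2
u = (22 - (6)*(2)) / -5 = -2
t = (11 - (-6)*(-2) - (-1)*(2)) / 1 = 1
s = (-2 - (4)*(1) - (4)*(-2) - (1)*(2)) / -5 = 0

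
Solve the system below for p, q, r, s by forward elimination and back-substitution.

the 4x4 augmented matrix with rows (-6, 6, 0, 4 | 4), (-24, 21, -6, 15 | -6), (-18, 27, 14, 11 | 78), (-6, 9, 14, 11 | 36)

(-5, -1, 5, -5)

Forward elimination on [A|b]:
R2 <- R2 - (4)*R1:  [   0   -3   -6   -1  -22 ]
R3 <- R3 - (3)*R1:  [  0   9  14  -1  66 ]
R4 <- R4 - (1)*R1:  [  0   3  14   7  32 ]
R3 <- R3 - (-3)*R2:  [  0   0  -4  -4   0 ]
R4 <- R4 - (-1)*R2:  [  0   0   8   6  10 ]
R4 <- R4 - (-2)*R3:  [  0   0   0  -2  10 ]
Row echelon form:
[ -6   6   0   4  |    4 ]
[  0  -3  -6  -1  |  -22 ]
[  0   0  -4  -4  |    0 ]
[  0   0   0  -2  |   10 ]
Back-substitution:
s = (10) / -2 = -5
r = (0 - (-4)*(-5)) / -4 = 5
q = (-22 - (-6)*(5) - (-1)*(-5)) / -3 = -1
p = (4 - (6)*(-1) - (4)*(-5)) / -6 = -5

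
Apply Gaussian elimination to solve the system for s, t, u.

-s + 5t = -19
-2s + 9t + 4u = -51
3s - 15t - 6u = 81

(4, -3, -4)

Forward elimination on [A|b]:
R2 <- R2 - (2)*R1:  [   0   -1    4  -13 ]
R3 <- R3 - (-3)*R1:  [  0   0  -6  24 ]
Row echelon form:
[ -1   5   0  |  -19 ]
[  0  -1   4  |  -13 ]
[  0   0  -6  |   24 ]
Back-substitution:
u = (24) / -6 = -4
t = (-13 - (4)*(-4)) / -1 = -3
s = (-19 - (5)*(-3)) / -1 = 4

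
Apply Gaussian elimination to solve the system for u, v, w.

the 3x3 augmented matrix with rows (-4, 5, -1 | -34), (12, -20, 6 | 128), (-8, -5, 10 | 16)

(3, -4, 2)

Forward elimination on [A|b]:
R2 <- R2 - (-3)*R1:  [  0  -5   3  26 ]
R3 <- R3 - (2)*R1:  [   0  -15   12   84 ]
R3 <- R3 - (3)*R2:  [ 0  0  3  6 ]
Row echelon form:
[ -4   5  -1  |  -34 ]
[  0  -5   3  |   26 ]
[  0   0   3  |    6 ]
Back-substitution:
w = (6) / 3 = 2
v = (26 - (3)*(2)) / -5 = -4
u = (-34 - (5)*(-4) - (-1)*(2)) / -4 = 3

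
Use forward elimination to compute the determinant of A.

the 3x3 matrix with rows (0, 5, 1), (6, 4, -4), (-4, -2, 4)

det(A) = -36

Forward elimination:
R1 <-> R2   (pivot in column 1 was zero)
[  6   4  -4 ]
[  0   5   1 ]
[ -4  -2   4 ]
R3 <- R3 - (-2/3)*R1:  [   0  2/3  4/3 ]
R3 <- R3 - (2/15)*R2:  [   0    0  6/5 ]
Upper-triangular form:
[ 6  4   -4 ]
[ 0  5    1 ]
[ 0  0  6/5 ]
det(A) = (-1)^1 * (6) * (5) * (6/5) = -36  (1 row swap -> sign -1)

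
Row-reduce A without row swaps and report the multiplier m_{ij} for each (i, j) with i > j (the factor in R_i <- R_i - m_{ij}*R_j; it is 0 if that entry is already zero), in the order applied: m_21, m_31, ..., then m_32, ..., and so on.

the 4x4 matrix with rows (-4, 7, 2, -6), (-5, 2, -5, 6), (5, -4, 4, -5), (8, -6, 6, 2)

Forward elimination:
R2 <- R2 - (5/4)*R1:  [     0  -27/4  -15/2   27/2 ]
R3 <- R3 - (-5/4)*R1:  [     0   19/4   13/2  -25/2 ]
R4 <- R4 - (-2)*R1:  [   0    8   10  -10 ]
R3 <- R3 - (-19/27)*R2:  [    0     0  11/9    -3 ]
R4 <- R4 - (-32/27)*R2:  [    0     0  10/9     6 ]
R4 <- R4 - (10/11)*R3:  [     0      0      0  96/11 ]
Multipliers (in order of application): m_{21} = 5/4, m_{31} = -5/4, m_{41} = -2, m_{32} = -19/27, m_{42} = -32/27, m_{43} = 10/11

multipliers: 5/4, -5/4, -2, -19/27, -32/27, 10/11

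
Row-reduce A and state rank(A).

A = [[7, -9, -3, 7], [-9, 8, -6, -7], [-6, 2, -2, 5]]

rank(A) = 3

Row reduction:
R2 <- R2 - (-9/7)*R1:  [     0  -25/7  -69/7      2 ]
R3 <- R3 - (-6/7)*R1:  [     0  -40/7  -32/7     11 ]
R3 <- R3 - (8/5)*R2:  [    0     0  56/5  39/5 ]
Row echelon form:
[ 7     -9     -3     7 ]
[ 0  -25/7  -69/7     2 ]
[ 0      0   56/5  39/5 ]
Nonzero rows / pivot columns: 3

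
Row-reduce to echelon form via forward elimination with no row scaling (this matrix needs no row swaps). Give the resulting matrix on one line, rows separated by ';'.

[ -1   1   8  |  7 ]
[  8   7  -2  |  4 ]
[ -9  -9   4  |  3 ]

Forward elimination:
R2 <- R2 - (-8)*R1:  [  0  15  62  60 ]
R3 <- R3 - (9)*R1:  [   0  -18  -68  -60 ]
R3 <- R3 - (-6/5)*R2:  [    0     0  32/5    12 ]
Row echelon form:
[ -1   1     8  |   7 ]
[  0  15    62  |  60 ]
[  0   0  32/5  |  12 ]

REF = [-1 1 8 7; 0 15 62 60; 0 0 32/5 12]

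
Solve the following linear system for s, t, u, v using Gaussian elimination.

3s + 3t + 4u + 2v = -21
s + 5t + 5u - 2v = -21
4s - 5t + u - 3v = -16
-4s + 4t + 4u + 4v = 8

(-4, -1, -2, 1)

Forward elimination on [A|b]:
R2 <- R2 - (1/3)*R1:  [    0     4  11/3  -8/3   -14 ]
R3 <- R3 - (4/3)*R1:  [     0     -9  -13/3  -17/3     12 ]
R4 <- R4 - (-4/3)*R1:  [    0     8  28/3  20/3   -20 ]
R3 <- R3 - (-9/4)*R2:  [     0      0  47/12  -35/3  -39/2 ]
R4 <- R4 - (2)*R2:  [  0   0   2  12   8 ]
R4 <- R4 - (24/47)*R3:  [      0       0       0  844/47  844/47 ]
Row echelon form:
[ 3  3      4       2  |     -21 ]
[ 0  4   11/3    -8/3  |     -14 ]
[ 0  0  47/12   -35/3  |   -39/2 ]
[ 0  0      0  844/47  |  844/47 ]
Back-substitution:
v = (844/47) / (844/47) = 1
u = (-39/2 - (-35/3)*(1)) / (47/12) = -2
t = (-14 - (11/3)*(-2) - (-8/3)*(1)) / 4 = -1
s = (-21 - (3)*(-1) - (4)*(-2) - (2)*(1)) / 3 = -4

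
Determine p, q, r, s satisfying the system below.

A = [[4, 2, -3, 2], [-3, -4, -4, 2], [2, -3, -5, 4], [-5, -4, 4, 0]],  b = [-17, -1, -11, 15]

(1, -4, 1, -5)

Forward elimination on [A|b]:
R2 <- R2 - (-3/4)*R1:  [     0   -5/2  -25/4    7/2  -55/4 ]
R3 <- R3 - (1/2)*R1:  [    0    -4  -7/2     3  -5/2 ]
R4 <- R4 - (-5/4)*R1:  [     0   -3/2    1/4    5/2  -25/4 ]
R3 <- R3 - (8/5)*R2:  [     0      0   13/2  -13/5   39/2 ]
R4 <- R4 - (3/5)*R2:  [   0    0    4  2/5    2 ]
R4 <- R4 - (8/13)*R3:  [   0    0    0    2  -10 ]
Row echelon form:
[ 4     2     -3      2  |    -17 ]
[ 0  -5/2  -25/4    7/2  |  -55/4 ]
[ 0     0   13/2  -13/5  |   39/2 ]
[ 0     0      0      2  |    -10 ]
Back-substitution:
s = (-10) / 2 = -5
r = (39/2 - (-13/5)*(-5)) / (13/2) = 1
q = (-55/4 - (-25/4)*(1) - (7/2)*(-5)) / (-5/2) = -4
p = (-17 - (2)*(-4) - (-3)*(1) - (2)*(-5)) / 4 = 1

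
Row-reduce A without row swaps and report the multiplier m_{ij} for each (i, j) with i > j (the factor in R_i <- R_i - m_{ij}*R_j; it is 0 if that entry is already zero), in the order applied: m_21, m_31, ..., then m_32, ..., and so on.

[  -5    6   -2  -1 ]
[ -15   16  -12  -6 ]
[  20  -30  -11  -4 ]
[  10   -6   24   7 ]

Forward elimination:
R2 <- R2 - (3)*R1:  [  0  -2  -6  -3 ]
R3 <- R3 - (-4)*R1:  [   0   -6  -19   -8 ]
R4 <- R4 - (-2)*R1:  [  0   6  20   5 ]
R3 <- R3 - (3)*R2:  [  0   0  -1   1 ]
R4 <- R4 - (-3)*R2:  [  0   0   2  -4 ]
R4 <- R4 - (-2)*R3:  [  0   0   0  -2 ]
Multipliers (in order of application): m_{21} = 3, m_{31} = -4, m_{41} = -2, m_{32} = 3, m_{42} = -3, m_{43} = -2

multipliers: 3, -4, -2, 3, -3, -2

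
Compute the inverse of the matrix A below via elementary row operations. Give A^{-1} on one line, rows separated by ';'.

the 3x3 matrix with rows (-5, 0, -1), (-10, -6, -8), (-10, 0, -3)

inverse = [-3/5 0 1/5; -5/3 -1/6 1; 2 0 -1]

Gauss-Jordan on [A | I]:
R1 <- (1/-5)*R1:  [    1     0   1/5  |  -1/5     0     0 ]
R2 <- R2 - (-10)*R1:  [  0  -6  -6  |  -2   1   0 ]
R3 <- R3 - (-10)*R1:  [  0   0  -1  |  -2   0   1 ]
R2 <- (1/-6)*R2:  [    0     1     1  |   1/3  -1/6     0 ]
R3 <- (1/-1)*R3:  [  0   0   1  |   2   0  -1 ]
R1 <- R1 - (1/5)*R3:  [    1     0     0  |  -3/5     0   1/5 ]
R2 <- R2 - (1)*R3:  [    0     1     0  |  -5/3  -1/6     1 ]
Right block of [I | A^{-1}] is the inverse:
[ -3/5     0  1/5 ]
[ -5/3  -1/6    1 ]
[    2     0   -1 ]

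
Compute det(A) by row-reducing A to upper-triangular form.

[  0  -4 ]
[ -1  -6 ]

det(A) = -4

Forward elimination:
R1 <-> R2   (pivot in column 1 was zero)
[ -1  -6 ]
[  0  -4 ]
Upper-triangular form:
[ -1  -6 ]
[  0  -4 ]
det(A) = (-1)^1 * (-1) * (-4) = -4  (1 row swap -> sign -1)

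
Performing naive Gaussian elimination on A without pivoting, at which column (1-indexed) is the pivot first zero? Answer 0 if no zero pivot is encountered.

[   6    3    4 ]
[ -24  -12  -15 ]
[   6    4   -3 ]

first zero-pivot column = 2

Naive forward elimination:
R2 <- R2 - (-4)*R1:  [ 0  0  1 ]
R3 <- R3 - (1)*R1:  [  0   1  -7 ]
Matrix at this point:
[ 6  3   4 ]
[ 0  0   1 ]
[ 0  1  -7 ]
Pivot entry (2,2) is zero but row 3 has 1 in column 2 -> naive elimination stops; a row interchange (e.g. R2 <-> R3) would be required here.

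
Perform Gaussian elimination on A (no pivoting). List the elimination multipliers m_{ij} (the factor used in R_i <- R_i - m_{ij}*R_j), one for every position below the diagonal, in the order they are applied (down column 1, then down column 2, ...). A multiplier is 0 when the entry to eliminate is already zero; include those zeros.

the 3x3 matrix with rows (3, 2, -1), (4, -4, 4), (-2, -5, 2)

Forward elimination:
R2 <- R2 - (4/3)*R1:  [     0  -20/3   16/3 ]
R3 <- R3 - (-2/3)*R1:  [     0  -11/3    4/3 ]
R3 <- R3 - (11/20)*R2:  [    0     0  -8/5 ]
Multipliers (in order of application): m_{21} = 4/3, m_{31} = -2/3, m_{32} = 11/20

multipliers: 4/3, -2/3, 11/20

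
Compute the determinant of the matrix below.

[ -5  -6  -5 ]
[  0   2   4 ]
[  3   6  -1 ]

Forward elimination:
R3 <- R3 - (-3/5)*R1:  [    0  12/5    -4 ]
R3 <- R3 - (6/5)*R2:  [     0      0  -44/5 ]
Upper-triangular form:
[ -5  -6     -5 ]
[  0   2      4 ]
[  0   0  -44/5 ]
det(A) = (-1)^0 * (-5) * (2) * (-44/5) = 88  (0 row swaps -> sign +1)

det(A) = 88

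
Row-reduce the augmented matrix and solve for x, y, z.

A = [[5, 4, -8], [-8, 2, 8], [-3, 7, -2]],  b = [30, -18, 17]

Forward elimination on [A|b]:
R2 <- R2 - (-8/5)*R1:  [     0   42/5  -24/5     30 ]
R3 <- R3 - (-3/5)*R1:  [     0   47/5  -34/5     35 ]
R3 <- R3 - (47/42)*R2:  [     0      0  -10/7   10/7 ]
Row echelon form:
[ 5     4     -8  |    30 ]
[ 0  42/5  -24/5  |    30 ]
[ 0     0  -10/7  |  10/7 ]
Back-substitution:
z = (10/7) / (-10/7) = -1
y = (30 - (-24/5)*(-1)) / (42/5) = 3
x = (30 - (4)*(3) - (-8)*(-1)) / 5 = 2

(2, 3, -1)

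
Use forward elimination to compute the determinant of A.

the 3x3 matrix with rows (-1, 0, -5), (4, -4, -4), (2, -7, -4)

Forward elimination:
R2 <- R2 - (-4)*R1:  [   0   -4  -24 ]
R3 <- R3 - (-2)*R1:  [   0   -7  -14 ]
R3 <- R3 - (7/4)*R2:  [  0   0  28 ]
Upper-triangular form:
[ -1   0   -5 ]
[  0  -4  -24 ]
[  0   0   28 ]
det(A) = (-1)^0 * (-1) * (-4) * (28) = 112  (0 row swaps -> sign +1)

det(A) = 112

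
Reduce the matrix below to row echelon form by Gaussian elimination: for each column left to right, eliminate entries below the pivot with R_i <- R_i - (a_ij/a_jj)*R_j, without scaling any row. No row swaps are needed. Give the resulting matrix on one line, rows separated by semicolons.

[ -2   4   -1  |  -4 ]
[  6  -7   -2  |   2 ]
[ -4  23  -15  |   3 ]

REF = [-2 4 -1 -4; 0 5 -5 -10; 0 0 2 41]

Forward elimination:
R2 <- R2 - (-3)*R1:  [   0    5   -5  -10 ]
R3 <- R3 - (2)*R1:  [   0   15  -13   11 ]
R3 <- R3 - (3)*R2:  [  0   0   2  41 ]
Row echelon form:
[ -2  4  -1  |   -4 ]
[  0  5  -5  |  -10 ]
[  0  0   2  |   41 ]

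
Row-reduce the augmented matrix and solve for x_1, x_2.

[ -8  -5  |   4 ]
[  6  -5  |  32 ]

(2, -4)

Forward elimination on [A|b]:
R2 <- R2 - (-3/4)*R1:  [     0  -35/4     35 ]
Row echelon form:
[ -8     -5  |   4 ]
[  0  -35/4  |  35 ]
Back-substitution:
x_2 = (35) / (-35/4) = -4
x_1 = (4 - (-5)*(-4)) / -8 = 2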